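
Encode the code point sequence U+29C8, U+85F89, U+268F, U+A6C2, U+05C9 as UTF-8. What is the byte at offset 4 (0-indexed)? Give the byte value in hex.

U+29C8 → 3-byte form E2 A7 88 at offsets 0–2.
U+85F89 → 4-byte form F2 85 BE 89 at offsets 3–6.
Offset 4 falls in char 2's range; it's byte 2 of F2 85 BE 89 = 0x85.

0x85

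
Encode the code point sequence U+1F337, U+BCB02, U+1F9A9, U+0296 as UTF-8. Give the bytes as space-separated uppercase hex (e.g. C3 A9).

F0 9F 8C B7 F2 BC AC 82 F0 9F A6 A9 CA 96

U+1F337: 4-byte form → F0 9F 8C B7.
U+BCB02: 4-byte form → F2 BC AC 82.
U+1F9A9: 4-byte form → F0 9F A6 A9.
U+0296: 2-byte form → CA 96.
Concatenated (14 bytes): F0 9F 8C B7 F2 BC AC 82 F0 9F A6 A9 CA 96.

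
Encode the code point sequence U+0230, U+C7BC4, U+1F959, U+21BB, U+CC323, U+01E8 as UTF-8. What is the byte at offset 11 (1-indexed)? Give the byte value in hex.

0xE2

1-indexed offset 11 is 0-indexed offset 10.
U+0230 → 2-byte form C8 B0 at offsets 0–1.
U+C7BC4 → 4-byte form F3 87 AF 84 at offsets 2–5.
U+1F959 → 4-byte form F0 9F A5 99 at offsets 6–9.
U+21BB → 3-byte form E2 86 BB at offsets 10–12.
Offset 10 falls in char 4's range; it's byte 1 of E2 86 BB = 0xE2.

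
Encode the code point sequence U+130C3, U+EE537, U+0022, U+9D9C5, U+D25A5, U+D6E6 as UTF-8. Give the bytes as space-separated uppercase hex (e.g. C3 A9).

F0 93 83 83 F3 AE 94 B7 22 F2 9D A7 85 F3 92 96 A5 ED 9B A6

U+130C3: 4-byte form → F0 93 83 83.
U+EE537: 4-byte form → F3 AE 94 B7.
U+0022: 1-byte form → 22.
U+9D9C5: 4-byte form → F2 9D A7 85.
U+D25A5: 4-byte form → F3 92 96 A5.
U+D6E6: 3-byte form → ED 9B A6.
Concatenated (20 bytes): F0 93 83 83 F3 AE 94 B7 22 F2 9D A7 85 F3 92 96 A5 ED 9B A6.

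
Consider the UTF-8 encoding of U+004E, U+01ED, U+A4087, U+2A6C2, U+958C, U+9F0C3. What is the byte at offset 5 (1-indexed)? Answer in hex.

1-indexed offset 5 is 0-indexed offset 4.
U+004E → 1-byte form 4E at offsets 0–0.
U+01ED → 2-byte form C7 AD at offsets 1–2.
U+A4087 → 4-byte form F2 A4 82 87 at offsets 3–6.
Offset 4 falls in char 3's range; it's byte 2 of F2 A4 82 87 = 0xA4.

0xA4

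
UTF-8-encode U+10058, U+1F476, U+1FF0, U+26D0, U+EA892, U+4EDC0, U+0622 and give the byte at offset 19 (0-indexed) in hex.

U+10058 → 4-byte form F0 90 81 98 at offsets 0–3.
U+1F476 → 4-byte form F0 9F 91 B6 at offsets 4–7.
U+1FF0 → 3-byte form E1 BF B0 at offsets 8–10.
U+26D0 → 3-byte form E2 9B 90 at offsets 11–13.
U+EA892 → 4-byte form F3 AA A2 92 at offsets 14–17.
U+4EDC0 → 4-byte form F1 8E B7 80 at offsets 18–21.
Offset 19 falls in char 6's range; it's byte 2 of F1 8E B7 80 = 0x8E.

0x8E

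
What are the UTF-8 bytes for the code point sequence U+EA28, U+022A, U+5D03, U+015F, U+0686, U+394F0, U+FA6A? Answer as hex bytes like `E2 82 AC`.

EE A8 A8 C8 AA E5 B4 83 C5 9F DA 86 F0 B9 93 B0 EF A9 AA

U+EA28: 3-byte form → EE A8 A8.
U+022A: 2-byte form → C8 AA.
U+5D03: 3-byte form → E5 B4 83.
U+015F: 2-byte form → C5 9F.
U+0686: 2-byte form → DA 86.
U+394F0: 4-byte form → F0 B9 93 B0.
U+FA6A: 3-byte form → EF A9 AA.
Concatenated (19 bytes): EE A8 A8 C8 AA E5 B4 83 C5 9F DA 86 F0 B9 93 B0 EF A9 AA.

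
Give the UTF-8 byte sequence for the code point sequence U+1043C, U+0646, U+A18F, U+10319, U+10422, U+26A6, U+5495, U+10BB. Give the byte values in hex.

F0 90 90 BC D9 86 EA 86 8F F0 90 8C 99 F0 90 90 A2 E2 9A A6 E5 92 95 E1 82 BB

U+1043C: 4-byte form → F0 90 90 BC.
U+0646: 2-byte form → D9 86.
U+A18F: 3-byte form → EA 86 8F.
U+10319: 4-byte form → F0 90 8C 99.
U+10422: 4-byte form → F0 90 90 A2.
U+26A6: 3-byte form → E2 9A A6.
U+5495: 3-byte form → E5 92 95.
U+10BB: 3-byte form → E1 82 BB.
Concatenated (26 bytes): F0 90 90 BC D9 86 EA 86 8F F0 90 8C 99 F0 90 90 A2 E2 9A A6 E5 92 95 E1 82 BB.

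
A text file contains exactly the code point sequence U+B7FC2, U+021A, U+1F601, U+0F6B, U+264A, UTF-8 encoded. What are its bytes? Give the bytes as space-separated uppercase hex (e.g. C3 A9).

F2 B7 BF 82 C8 9A F0 9F 98 81 E0 BD AB E2 99 8A

U+B7FC2: 4-byte form → F2 B7 BF 82.
U+021A: 2-byte form → C8 9A.
U+1F601: 4-byte form → F0 9F 98 81.
U+0F6B: 3-byte form → E0 BD AB.
U+264A: 3-byte form → E2 99 8A.
Concatenated (16 bytes): F2 B7 BF 82 C8 9A F0 9F 98 81 E0 BD AB E2 99 8A.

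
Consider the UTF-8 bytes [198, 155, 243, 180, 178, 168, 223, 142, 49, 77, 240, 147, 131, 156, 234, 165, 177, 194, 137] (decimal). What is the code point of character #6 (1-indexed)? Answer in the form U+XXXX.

U+130DC

Offset 0: leading byte 0xC6 = 11000110 → 2-byte char #1 = C6 9B.
Offset 2: leading byte 0xF3 = 11110011 → 4-byte char #2 = F3 B4 B2 A8.
Offset 6: leading byte 0xDF = 11011111 → 2-byte char #3 = DF 8E.
Offset 8: leading byte 0x31 = 00110001 → 1-byte char #4 = 31.
Offset 9: leading byte 0x4D = 01001101 → 1-byte char #5 = 4D.
Offset 10: leading byte 0xF0 = 11110000 → 4-byte char #6 = F0 93 83 9C.
Leading byte 0xF0 = 11110000 matches 11110xxx → 4-byte sequence.
Byte 1: 0xF0 = 11110000, payload 000 (3 bits).
Byte 2: 0x93 = 10010011 (10xxxxxx ✓), payload 010011.
Byte 3: 0x83 = 10000011 (10xxxxxx ✓), payload 000011.
Byte 4: 0x9C = 10011100 (10xxxxxx ✓), payload 011100.
Concatenate: 000010011000011011100 = 0x130DC (21 bits → U+130DC).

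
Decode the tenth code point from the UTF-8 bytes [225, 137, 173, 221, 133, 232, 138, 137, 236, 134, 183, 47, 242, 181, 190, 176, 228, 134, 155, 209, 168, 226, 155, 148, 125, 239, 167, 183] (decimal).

Offset 0: leading byte 0xE1 = 11100001 → 3-byte char #1 = E1 89 AD.
Offset 3: leading byte 0xDD = 11011101 → 2-byte char #2 = DD 85.
Offset 5: leading byte 0xE8 = 11101000 → 3-byte char #3 = E8 8A 89.
Offset 8: leading byte 0xEC = 11101100 → 3-byte char #4 = EC 86 B7.
Offset 11: leading byte 0x2F = 00101111 → 1-byte char #5 = 2F.
Offset 12: leading byte 0xF2 = 11110010 → 4-byte char #6 = F2 B5 BE B0.
Offset 16: leading byte 0xE4 = 11100100 → 3-byte char #7 = E4 86 9B.
Offset 19: leading byte 0xD1 = 11010001 → 2-byte char #8 = D1 A8.
Offset 21: leading byte 0xE2 = 11100010 → 3-byte char #9 = E2 9B 94.
Offset 24: leading byte 0x7D = 01111101 → 1-byte char #10 = 7D.
Leading byte 0x7D = 01111101 matches 0xxxxxxx → 1-byte sequence.
Byte 1: 0x7D = 01111101, payload 1111101 (7 bits).
Concatenate: 1111101 = 0x7D (7 bits → U+007D).

U+007D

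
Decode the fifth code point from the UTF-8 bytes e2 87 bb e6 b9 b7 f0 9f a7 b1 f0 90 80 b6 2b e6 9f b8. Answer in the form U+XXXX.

Offset 0: leading byte 0xE2 = 11100010 → 3-byte char #1 = E2 87 BB.
Offset 3: leading byte 0xE6 = 11100110 → 3-byte char #2 = E6 B9 B7.
Offset 6: leading byte 0xF0 = 11110000 → 4-byte char #3 = F0 9F A7 B1.
Offset 10: leading byte 0xF0 = 11110000 → 4-byte char #4 = F0 90 80 B6.
Offset 14: leading byte 0x2B = 00101011 → 1-byte char #5 = 2B.
Leading byte 0x2B = 00101011 matches 0xxxxxxx → 1-byte sequence.
Byte 1: 0x2B = 00101011, payload 0101011 (7 bits).
Concatenate: 0101011 = 0x2B (7 bits → U+002B).

U+002B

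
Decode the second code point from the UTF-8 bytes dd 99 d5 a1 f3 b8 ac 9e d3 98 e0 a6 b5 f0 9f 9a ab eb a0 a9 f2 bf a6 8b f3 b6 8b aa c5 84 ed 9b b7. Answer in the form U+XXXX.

U+0561

Offset 0: leading byte 0xDD = 11011101 → 2-byte char #1 = DD 99.
Offset 2: leading byte 0xD5 = 11010101 → 2-byte char #2 = D5 A1.
Leading byte 0xD5 = 11010101 matches 110xxxxx → 2-byte sequence.
Byte 1: 0xD5 = 11010101, payload 10101 (5 bits).
Byte 2: 0xA1 = 10100001 (10xxxxxx ✓), payload 100001.
Concatenate: 10101100001 = 0x561 (11 bits → U+0561).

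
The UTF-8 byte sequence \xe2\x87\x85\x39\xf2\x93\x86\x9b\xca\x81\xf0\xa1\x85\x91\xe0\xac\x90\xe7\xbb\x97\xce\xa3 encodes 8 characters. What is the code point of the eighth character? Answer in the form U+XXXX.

U+03A3

Offset 0: leading byte 0xE2 = 11100010 → 3-byte char #1 = E2 87 85.
Offset 3: leading byte 0x39 = 00111001 → 1-byte char #2 = 39.
Offset 4: leading byte 0xF2 = 11110010 → 4-byte char #3 = F2 93 86 9B.
Offset 8: leading byte 0xCA = 11001010 → 2-byte char #4 = CA 81.
Offset 10: leading byte 0xF0 = 11110000 → 4-byte char #5 = F0 A1 85 91.
Offset 14: leading byte 0xE0 = 11100000 → 3-byte char #6 = E0 AC 90.
Offset 17: leading byte 0xE7 = 11100111 → 3-byte char #7 = E7 BB 97.
Offset 20: leading byte 0xCE = 11001110 → 2-byte char #8 = CE A3.
Leading byte 0xCE = 11001110 matches 110xxxxx → 2-byte sequence.
Byte 1: 0xCE = 11001110, payload 01110 (5 bits).
Byte 2: 0xA3 = 10100011 (10xxxxxx ✓), payload 100011.
Concatenate: 01110100011 = 0x3A3 (11 bits → U+03A3).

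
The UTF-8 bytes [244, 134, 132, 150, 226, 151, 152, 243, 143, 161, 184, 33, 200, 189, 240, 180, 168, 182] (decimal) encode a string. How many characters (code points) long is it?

6

Byte at offset 0: 0xF4 = 11110100 → 4-byte char (#1). Advance 4.
Byte at offset 4: 0xE2 = 11100010 → 3-byte char (#2). Advance 3.
Byte at offset 7: 0xF3 = 11110011 → 4-byte char (#3). Advance 4.
Byte at offset 11: 0x21 = 00100001 → 1-byte char (#4). Advance 1.
Byte at offset 12: 0xC8 = 11001000 → 2-byte char (#5). Advance 2.
Byte at offset 14: 0xF0 = 11110000 → 4-byte char (#6). Advance 4.
Reached end at offset 18 after 6 code points.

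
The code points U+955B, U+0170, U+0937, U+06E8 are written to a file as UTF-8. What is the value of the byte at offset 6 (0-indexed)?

U+955B → 3-byte form E9 95 9B at offsets 0–2.
U+0170 → 2-byte form C5 B0 at offsets 3–4.
U+0937 → 3-byte form E0 A4 B7 at offsets 5–7.
Offset 6 falls in char 3's range; it's byte 2 of E0 A4 B7 = 0xA4.

0xA4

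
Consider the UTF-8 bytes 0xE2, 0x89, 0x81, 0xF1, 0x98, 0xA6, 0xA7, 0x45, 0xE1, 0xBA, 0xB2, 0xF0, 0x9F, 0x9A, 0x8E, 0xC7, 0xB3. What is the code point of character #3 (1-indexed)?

U+0045

Offset 0: leading byte 0xE2 = 11100010 → 3-byte char #1 = E2 89 81.
Offset 3: leading byte 0xF1 = 11110001 → 4-byte char #2 = F1 98 A6 A7.
Offset 7: leading byte 0x45 = 01000101 → 1-byte char #3 = 45.
Leading byte 0x45 = 01000101 matches 0xxxxxxx → 1-byte sequence.
Byte 1: 0x45 = 01000101, payload 1000101 (7 bits).
Concatenate: 1000101 = 0x45 (7 bits → U+0045).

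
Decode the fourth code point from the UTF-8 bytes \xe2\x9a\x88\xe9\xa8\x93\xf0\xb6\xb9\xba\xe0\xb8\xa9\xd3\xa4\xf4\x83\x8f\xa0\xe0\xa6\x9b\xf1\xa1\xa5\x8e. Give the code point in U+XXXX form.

U+0E29

Offset 0: leading byte 0xE2 = 11100010 → 3-byte char #1 = E2 9A 88.
Offset 3: leading byte 0xE9 = 11101001 → 3-byte char #2 = E9 A8 93.
Offset 6: leading byte 0xF0 = 11110000 → 4-byte char #3 = F0 B6 B9 BA.
Offset 10: leading byte 0xE0 = 11100000 → 3-byte char #4 = E0 B8 A9.
Leading byte 0xE0 = 11100000 matches 1110xxxx → 3-byte sequence.
Byte 1: 0xE0 = 11100000, payload 0000 (4 bits).
Byte 2: 0xB8 = 10111000 (10xxxxxx ✓), payload 111000.
Byte 3: 0xA9 = 10101001 (10xxxxxx ✓), payload 101001.
Concatenate: 0000111000101001 = 0xE29 (16 bits → U+0E29).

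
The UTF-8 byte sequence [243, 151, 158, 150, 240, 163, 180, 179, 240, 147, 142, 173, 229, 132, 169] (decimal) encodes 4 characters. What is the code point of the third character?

Offset 0: leading byte 0xF3 = 11110011 → 4-byte char #1 = F3 97 9E 96.
Offset 4: leading byte 0xF0 = 11110000 → 4-byte char #2 = F0 A3 B4 B3.
Offset 8: leading byte 0xF0 = 11110000 → 4-byte char #3 = F0 93 8E AD.
Leading byte 0xF0 = 11110000 matches 11110xxx → 4-byte sequence.
Byte 1: 0xF0 = 11110000, payload 000 (3 bits).
Byte 2: 0x93 = 10010011 (10xxxxxx ✓), payload 010011.
Byte 3: 0x8E = 10001110 (10xxxxxx ✓), payload 001110.
Byte 4: 0xAD = 10101101 (10xxxxxx ✓), payload 101101.
Concatenate: 000010011001110101101 = 0x133AD (21 bits → U+133AD).

U+133AD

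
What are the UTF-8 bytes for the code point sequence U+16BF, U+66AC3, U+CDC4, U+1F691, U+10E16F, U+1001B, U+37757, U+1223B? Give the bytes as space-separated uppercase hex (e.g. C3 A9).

E1 9A BF F1 A6 AB 83 EC B7 84 F0 9F 9A 91 F4 8E 85 AF F0 90 80 9B F0 B7 9D 97 F0 92 88 BB

U+16BF: 3-byte form → E1 9A BF.
U+66AC3: 4-byte form → F1 A6 AB 83.
U+CDC4: 3-byte form → EC B7 84.
U+1F691: 4-byte form → F0 9F 9A 91.
U+10E16F: 4-byte form → F4 8E 85 AF.
U+1001B: 4-byte form → F0 90 80 9B.
U+37757: 4-byte form → F0 B7 9D 97.
U+1223B: 4-byte form → F0 92 88 BB.
Concatenated (30 bytes): E1 9A BF F1 A6 AB 83 EC B7 84 F0 9F 9A 91 F4 8E 85 AF F0 90 80 9B F0 B7 9D 97 F0 92 88 BB.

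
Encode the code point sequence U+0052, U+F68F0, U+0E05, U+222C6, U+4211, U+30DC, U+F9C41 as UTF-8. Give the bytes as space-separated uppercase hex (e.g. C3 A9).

52 F3 B6 A3 B0 E0 B8 85 F0 A2 8B 86 E4 88 91 E3 83 9C F3 B9 B1 81

U+0052: 1-byte form → 52.
U+F68F0: 4-byte form → F3 B6 A3 B0.
U+0E05: 3-byte form → E0 B8 85.
U+222C6: 4-byte form → F0 A2 8B 86.
U+4211: 3-byte form → E4 88 91.
U+30DC: 3-byte form → E3 83 9C.
U+F9C41: 4-byte form → F3 B9 B1 81.
Concatenated (22 bytes): 52 F3 B6 A3 B0 E0 B8 85 F0 A2 8B 86 E4 88 91 E3 83 9C F3 B9 B1 81.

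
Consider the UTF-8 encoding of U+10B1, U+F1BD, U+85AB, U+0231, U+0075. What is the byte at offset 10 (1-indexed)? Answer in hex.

1-indexed offset 10 is 0-indexed offset 9.
U+10B1 → 3-byte form E1 82 B1 at offsets 0–2.
U+F1BD → 3-byte form EF 86 BD at offsets 3–5.
U+85AB → 3-byte form E8 96 AB at offsets 6–8.
U+0231 → 2-byte form C8 B1 at offsets 9–10.
Offset 9 falls in char 4's range; it's byte 1 of C8 B1 = 0xC8.

0xC8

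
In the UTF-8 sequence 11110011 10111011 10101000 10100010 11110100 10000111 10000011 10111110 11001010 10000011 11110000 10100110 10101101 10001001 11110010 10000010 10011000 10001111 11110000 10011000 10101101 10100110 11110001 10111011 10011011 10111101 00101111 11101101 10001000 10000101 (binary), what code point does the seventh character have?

U+7B6FD

Offset 0: leading byte 0xF3 = 11110011 → 4-byte char #1 = F3 BB A8 A2.
Offset 4: leading byte 0xF4 = 11110100 → 4-byte char #2 = F4 87 83 BE.
Offset 8: leading byte 0xCA = 11001010 → 2-byte char #3 = CA 83.
Offset 10: leading byte 0xF0 = 11110000 → 4-byte char #4 = F0 A6 AD 89.
Offset 14: leading byte 0xF2 = 11110010 → 4-byte char #5 = F2 82 98 8F.
Offset 18: leading byte 0xF0 = 11110000 → 4-byte char #6 = F0 98 AD A6.
Offset 22: leading byte 0xF1 = 11110001 → 4-byte char #7 = F1 BB 9B BD.
Leading byte 0xF1 = 11110001 matches 11110xxx → 4-byte sequence.
Byte 1: 0xF1 = 11110001, payload 001 (3 bits).
Byte 2: 0xBB = 10111011 (10xxxxxx ✓), payload 111011.
Byte 3: 0x9B = 10011011 (10xxxxxx ✓), payload 011011.
Byte 4: 0xBD = 10111101 (10xxxxxx ✓), payload 111101.
Concatenate: 001111011011011111101 = 0x7B6FD (21 bits → U+7B6FD).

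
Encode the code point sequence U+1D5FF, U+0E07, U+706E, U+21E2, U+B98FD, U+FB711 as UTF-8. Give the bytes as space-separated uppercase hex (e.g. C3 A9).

F0 9D 97 BF E0 B8 87 E7 81 AE E2 87 A2 F2 B9 A3 BD F3 BB 9C 91

U+1D5FF: 4-byte form → F0 9D 97 BF.
U+0E07: 3-byte form → E0 B8 87.
U+706E: 3-byte form → E7 81 AE.
U+21E2: 3-byte form → E2 87 A2.
U+B98FD: 4-byte form → F2 B9 A3 BD.
U+FB711: 4-byte form → F3 BB 9C 91.
Concatenated (21 bytes): F0 9D 97 BF E0 B8 87 E7 81 AE E2 87 A2 F2 B9 A3 BD F3 BB 9C 91.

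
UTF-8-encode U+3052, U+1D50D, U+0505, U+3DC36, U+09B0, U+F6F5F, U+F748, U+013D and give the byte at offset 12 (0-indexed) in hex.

0xB6

U+3052 → 3-byte form E3 81 92 at offsets 0–2.
U+1D50D → 4-byte form F0 9D 94 8D at offsets 3–6.
U+0505 → 2-byte form D4 85 at offsets 7–8.
U+3DC36 → 4-byte form F0 BD B0 B6 at offsets 9–12.
Offset 12 falls in char 4's range; it's byte 4 of F0 BD B0 B6 = 0xB6.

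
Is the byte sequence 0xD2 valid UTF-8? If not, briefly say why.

invalid (sequence truncated)

Leading byte 0xD2 = 11010010 → 2-byte form, but only 1 byte is present.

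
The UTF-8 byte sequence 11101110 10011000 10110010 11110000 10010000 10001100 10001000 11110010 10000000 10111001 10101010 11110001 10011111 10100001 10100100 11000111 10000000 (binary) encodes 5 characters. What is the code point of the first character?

U+E632

Offset 0: leading byte 0xEE = 11101110 → 3-byte char #1 = EE 98 B2.
Leading byte 0xEE = 11101110 matches 1110xxxx → 3-byte sequence.
Byte 1: 0xEE = 11101110, payload 1110 (4 bits).
Byte 2: 0x98 = 10011000 (10xxxxxx ✓), payload 011000.
Byte 3: 0xB2 = 10110010 (10xxxxxx ✓), payload 110010.
Concatenate: 1110011000110010 = 0xE632 (16 bits → U+E632).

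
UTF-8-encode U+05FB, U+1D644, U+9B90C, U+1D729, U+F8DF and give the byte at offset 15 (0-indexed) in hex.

0xA3

U+05FB → 2-byte form D7 BB at offsets 0–1.
U+1D644 → 4-byte form F0 9D 99 84 at offsets 2–5.
U+9B90C → 4-byte form F2 9B A4 8C at offsets 6–9.
U+1D729 → 4-byte form F0 9D 9C A9 at offsets 10–13.
U+F8DF → 3-byte form EF A3 9F at offsets 14–16.
Offset 15 falls in char 5's range; it's byte 2 of EF A3 9F = 0xA3.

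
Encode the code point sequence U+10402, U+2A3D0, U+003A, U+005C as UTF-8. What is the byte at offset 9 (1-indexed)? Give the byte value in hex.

0x3A

1-indexed offset 9 is 0-indexed offset 8.
U+10402 → 4-byte form F0 90 90 82 at offsets 0–3.
U+2A3D0 → 4-byte form F0 AA 8F 90 at offsets 4–7.
U+003A → 1-byte form 3A at offsets 8–8.
Offset 8 falls in char 3's range; it's byte 1 of 3A = 0x3A.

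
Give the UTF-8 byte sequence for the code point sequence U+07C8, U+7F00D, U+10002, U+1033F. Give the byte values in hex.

DF 88 F1 BF 80 8D F0 90 80 82 F0 90 8C BF

U+07C8: 2-byte form → DF 88.
U+7F00D: 4-byte form → F1 BF 80 8D.
U+10002: 4-byte form → F0 90 80 82.
U+1033F: 4-byte form → F0 90 8C BF.
Concatenated (14 bytes): DF 88 F1 BF 80 8D F0 90 80 82 F0 90 8C BF.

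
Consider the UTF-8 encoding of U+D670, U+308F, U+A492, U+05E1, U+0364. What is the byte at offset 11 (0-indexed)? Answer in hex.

0xCD

U+D670 → 3-byte form ED 99 B0 at offsets 0–2.
U+308F → 3-byte form E3 82 8F at offsets 3–5.
U+A492 → 3-byte form EA 92 92 at offsets 6–8.
U+05E1 → 2-byte form D7 A1 at offsets 9–10.
U+0364 → 2-byte form CD A4 at offsets 11–12.
Offset 11 falls in char 5's range; it's byte 1 of CD A4 = 0xCD.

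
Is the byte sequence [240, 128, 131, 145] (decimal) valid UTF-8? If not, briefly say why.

invalid (overlong encoding)

Leading byte 0xF0 = 11110000 → 4-byte form.
Continuation bytes all match 10xxxxxx. Payload decodes to 0xD1.
But 0xD1 < 0x10000, the minimum for a 4-byte sequence — this is an overlong encoding.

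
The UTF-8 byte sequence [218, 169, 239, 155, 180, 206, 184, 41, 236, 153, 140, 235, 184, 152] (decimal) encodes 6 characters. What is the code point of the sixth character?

U+BE18

Offset 0: leading byte 0xDA = 11011010 → 2-byte char #1 = DA A9.
Offset 2: leading byte 0xEF = 11101111 → 3-byte char #2 = EF 9B B4.
Offset 5: leading byte 0xCE = 11001110 → 2-byte char #3 = CE B8.
Offset 7: leading byte 0x29 = 00101001 → 1-byte char #4 = 29.
Offset 8: leading byte 0xEC = 11101100 → 3-byte char #5 = EC 99 8C.
Offset 11: leading byte 0xEB = 11101011 → 3-byte char #6 = EB B8 98.
Leading byte 0xEB = 11101011 matches 1110xxxx → 3-byte sequence.
Byte 1: 0xEB = 11101011, payload 1011 (4 bits).
Byte 2: 0xB8 = 10111000 (10xxxxxx ✓), payload 111000.
Byte 3: 0x98 = 10011000 (10xxxxxx ✓), payload 011000.
Concatenate: 1011111000011000 = 0xBE18 (16 bits → U+BE18).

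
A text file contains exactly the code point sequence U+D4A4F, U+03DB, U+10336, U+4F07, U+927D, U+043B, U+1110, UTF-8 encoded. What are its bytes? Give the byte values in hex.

U+D4A4F: 4-byte form → F3 94 A9 8F.
U+03DB: 2-byte form → CF 9B.
U+10336: 4-byte form → F0 90 8C B6.
U+4F07: 3-byte form → E4 BC 87.
U+927D: 3-byte form → E9 89 BD.
U+043B: 2-byte form → D0 BB.
U+1110: 3-byte form → E1 84 90.
Concatenated (21 bytes): F3 94 A9 8F CF 9B F0 90 8C B6 E4 BC 87 E9 89 BD D0 BB E1 84 90.

F3 94 A9 8F CF 9B F0 90 8C B6 E4 BC 87 E9 89 BD D0 BB E1 84 90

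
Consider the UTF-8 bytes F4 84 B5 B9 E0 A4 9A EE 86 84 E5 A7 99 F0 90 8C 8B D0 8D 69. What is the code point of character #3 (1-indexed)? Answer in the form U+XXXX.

Offset 0: leading byte 0xF4 = 11110100 → 4-byte char #1 = F4 84 B5 B9.
Offset 4: leading byte 0xE0 = 11100000 → 3-byte char #2 = E0 A4 9A.
Offset 7: leading byte 0xEE = 11101110 → 3-byte char #3 = EE 86 84.
Leading byte 0xEE = 11101110 matches 1110xxxx → 3-byte sequence.
Byte 1: 0xEE = 11101110, payload 1110 (4 bits).
Byte 2: 0x86 = 10000110 (10xxxxxx ✓), payload 000110.
Byte 3: 0x84 = 10000100 (10xxxxxx ✓), payload 000100.
Concatenate: 1110000110000100 = 0xE184 (16 bits → U+E184).

U+E184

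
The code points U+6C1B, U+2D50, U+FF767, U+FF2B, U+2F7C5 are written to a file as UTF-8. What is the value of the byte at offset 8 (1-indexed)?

0xBF

1-indexed offset 8 is 0-indexed offset 7.
U+6C1B → 3-byte form E6 B0 9B at offsets 0–2.
U+2D50 → 3-byte form E2 B5 90 at offsets 3–5.
U+FF767 → 4-byte form F3 BF 9D A7 at offsets 6–9.
Offset 7 falls in char 3's range; it's byte 2 of F3 BF 9D A7 = 0xBF.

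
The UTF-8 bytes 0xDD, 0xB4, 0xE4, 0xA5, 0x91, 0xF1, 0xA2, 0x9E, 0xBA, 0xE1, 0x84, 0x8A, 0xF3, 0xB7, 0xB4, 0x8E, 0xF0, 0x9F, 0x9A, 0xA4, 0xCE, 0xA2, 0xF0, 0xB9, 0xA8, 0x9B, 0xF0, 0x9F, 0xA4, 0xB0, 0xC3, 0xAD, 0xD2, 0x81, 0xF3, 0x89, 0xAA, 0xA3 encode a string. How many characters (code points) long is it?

Byte at offset 0: 0xDD = 11011101 → 2-byte char (#1). Advance 2.
Byte at offset 2: 0xE4 = 11100100 → 3-byte char (#2). Advance 3.
Byte at offset 5: 0xF1 = 11110001 → 4-byte char (#3). Advance 4.
Byte at offset 9: 0xE1 = 11100001 → 3-byte char (#4). Advance 3.
Byte at offset 12: 0xF3 = 11110011 → 4-byte char (#5). Advance 4.
Byte at offset 16: 0xF0 = 11110000 → 4-byte char (#6). Advance 4.
Byte at offset 20: 0xCE = 11001110 → 2-byte char (#7). Advance 2.
Byte at offset 22: 0xF0 = 11110000 → 4-byte char (#8). Advance 4.
Byte at offset 26: 0xF0 = 11110000 → 4-byte char (#9). Advance 4.
Byte at offset 30: 0xC3 = 11000011 → 2-byte char (#10). Advance 2.
Byte at offset 32: 0xD2 = 11010010 → 2-byte char (#11). Advance 2.
Byte at offset 34: 0xF3 = 11110011 → 4-byte char (#12). Advance 4.
Reached end at offset 38 after 12 code points.

12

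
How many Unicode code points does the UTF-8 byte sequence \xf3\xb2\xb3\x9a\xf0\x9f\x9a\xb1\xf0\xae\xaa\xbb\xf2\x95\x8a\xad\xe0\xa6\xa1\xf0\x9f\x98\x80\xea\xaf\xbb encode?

7

Byte at offset 0: 0xF3 = 11110011 → 4-byte char (#1). Advance 4.
Byte at offset 4: 0xF0 = 11110000 → 4-byte char (#2). Advance 4.
Byte at offset 8: 0xF0 = 11110000 → 4-byte char (#3). Advance 4.
Byte at offset 12: 0xF2 = 11110010 → 4-byte char (#4). Advance 4.
Byte at offset 16: 0xE0 = 11100000 → 3-byte char (#5). Advance 3.
Byte at offset 19: 0xF0 = 11110000 → 4-byte char (#6). Advance 4.
Byte at offset 23: 0xEA = 11101010 → 3-byte char (#7). Advance 3.
Reached end at offset 26 after 7 code points.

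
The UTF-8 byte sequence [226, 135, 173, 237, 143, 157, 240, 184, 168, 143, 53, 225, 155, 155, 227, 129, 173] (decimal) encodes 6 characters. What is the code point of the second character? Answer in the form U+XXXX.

Offset 0: leading byte 0xE2 = 11100010 → 3-byte char #1 = E2 87 AD.
Offset 3: leading byte 0xED = 11101101 → 3-byte char #2 = ED 8F 9D.
Leading byte 0xED = 11101101 matches 1110xxxx → 3-byte sequence.
Byte 1: 0xED = 11101101, payload 1101 (4 bits).
Byte 2: 0x8F = 10001111 (10xxxxxx ✓), payload 001111.
Byte 3: 0x9D = 10011101 (10xxxxxx ✓), payload 011101.
Concatenate: 1101001111011101 = 0xD3DD (16 bits → U+D3DD).

U+D3DD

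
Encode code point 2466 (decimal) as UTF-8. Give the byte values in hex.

E0 A6 A2

U+09A2 = 0x9A2 = 2466 decimal. In range U+0800–U+FFFF → 3-byte form: 1110xxxx 10xxxxxx 10xxxxxx.
Binary (16 bits): 0000100110100010.
Split 4+6+6: 0000 | 100110 | 100010.
Byte 1: 11100000 = 0xE0.
Byte 2: 10100110 = 0xA6.
Byte 3: 10100010 = 0xA2.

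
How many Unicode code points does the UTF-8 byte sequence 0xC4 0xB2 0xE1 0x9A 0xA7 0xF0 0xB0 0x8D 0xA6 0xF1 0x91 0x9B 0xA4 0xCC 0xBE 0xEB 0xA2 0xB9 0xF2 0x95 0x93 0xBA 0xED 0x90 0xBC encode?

8

Byte at offset 0: 0xC4 = 11000100 → 2-byte char (#1). Advance 2.
Byte at offset 2: 0xE1 = 11100001 → 3-byte char (#2). Advance 3.
Byte at offset 5: 0xF0 = 11110000 → 4-byte char (#3). Advance 4.
Byte at offset 9: 0xF1 = 11110001 → 4-byte char (#4). Advance 4.
Byte at offset 13: 0xCC = 11001100 → 2-byte char (#5). Advance 2.
Byte at offset 15: 0xEB = 11101011 → 3-byte char (#6). Advance 3.
Byte at offset 18: 0xF2 = 11110010 → 4-byte char (#7). Advance 4.
Byte at offset 22: 0xED = 11101101 → 3-byte char (#8). Advance 3.
Reached end at offset 25 after 8 code points.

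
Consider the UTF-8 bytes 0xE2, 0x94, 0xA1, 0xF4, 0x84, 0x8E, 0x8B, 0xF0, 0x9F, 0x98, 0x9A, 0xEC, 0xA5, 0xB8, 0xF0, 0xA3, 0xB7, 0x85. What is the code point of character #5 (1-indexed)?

U+23DC5

Offset 0: leading byte 0xE2 = 11100010 → 3-byte char #1 = E2 94 A1.
Offset 3: leading byte 0xF4 = 11110100 → 4-byte char #2 = F4 84 8E 8B.
Offset 7: leading byte 0xF0 = 11110000 → 4-byte char #3 = F0 9F 98 9A.
Offset 11: leading byte 0xEC = 11101100 → 3-byte char #4 = EC A5 B8.
Offset 14: leading byte 0xF0 = 11110000 → 4-byte char #5 = F0 A3 B7 85.
Leading byte 0xF0 = 11110000 matches 11110xxx → 4-byte sequence.
Byte 1: 0xF0 = 11110000, payload 000 (3 bits).
Byte 2: 0xA3 = 10100011 (10xxxxxx ✓), payload 100011.
Byte 3: 0xB7 = 10110111 (10xxxxxx ✓), payload 110111.
Byte 4: 0x85 = 10000101 (10xxxxxx ✓), payload 000101.
Concatenate: 000100011110111000101 = 0x23DC5 (21 bits → U+23DC5).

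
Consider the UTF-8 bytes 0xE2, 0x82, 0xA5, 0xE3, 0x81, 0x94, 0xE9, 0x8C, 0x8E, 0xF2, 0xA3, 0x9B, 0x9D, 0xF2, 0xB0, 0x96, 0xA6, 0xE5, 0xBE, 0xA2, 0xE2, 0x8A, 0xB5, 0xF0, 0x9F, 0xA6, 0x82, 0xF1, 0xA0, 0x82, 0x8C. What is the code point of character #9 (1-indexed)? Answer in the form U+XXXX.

Offset 0: leading byte 0xE2 = 11100010 → 3-byte char #1 = E2 82 A5.
Offset 3: leading byte 0xE3 = 11100011 → 3-byte char #2 = E3 81 94.
Offset 6: leading byte 0xE9 = 11101001 → 3-byte char #3 = E9 8C 8E.
Offset 9: leading byte 0xF2 = 11110010 → 4-byte char #4 = F2 A3 9B 9D.
Offset 13: leading byte 0xF2 = 11110010 → 4-byte char #5 = F2 B0 96 A6.
Offset 17: leading byte 0xE5 = 11100101 → 3-byte char #6 = E5 BE A2.
Offset 20: leading byte 0xE2 = 11100010 → 3-byte char #7 = E2 8A B5.
Offset 23: leading byte 0xF0 = 11110000 → 4-byte char #8 = F0 9F A6 82.
Offset 27: leading byte 0xF1 = 11110001 → 4-byte char #9 = F1 A0 82 8C.
Leading byte 0xF1 = 11110001 matches 11110xxx → 4-byte sequence.
Byte 1: 0xF1 = 11110001, payload 001 (3 bits).
Byte 2: 0xA0 = 10100000 (10xxxxxx ✓), payload 100000.
Byte 3: 0x82 = 10000010 (10xxxxxx ✓), payload 000010.
Byte 4: 0x8C = 10001100 (10xxxxxx ✓), payload 001100.
Concatenate: 001100000000010001100 = 0x6008C (21 bits → U+6008C).

U+6008C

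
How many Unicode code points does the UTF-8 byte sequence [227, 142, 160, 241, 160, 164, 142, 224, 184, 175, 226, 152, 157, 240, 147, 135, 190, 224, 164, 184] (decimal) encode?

Byte at offset 0: 0xE3 = 11100011 → 3-byte char (#1). Advance 3.
Byte at offset 3: 0xF1 = 11110001 → 4-byte char (#2). Advance 4.
Byte at offset 7: 0xE0 = 11100000 → 3-byte char (#3). Advance 3.
Byte at offset 10: 0xE2 = 11100010 → 3-byte char (#4). Advance 3.
Byte at offset 13: 0xF0 = 11110000 → 4-byte char (#5). Advance 4.
Byte at offset 17: 0xE0 = 11100000 → 3-byte char (#6). Advance 3.
Reached end at offset 20 after 6 code points.

6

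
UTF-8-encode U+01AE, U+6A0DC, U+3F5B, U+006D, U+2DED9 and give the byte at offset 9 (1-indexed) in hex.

1-indexed offset 9 is 0-indexed offset 8.
U+01AE → 2-byte form C6 AE at offsets 0–1.
U+6A0DC → 4-byte form F1 AA 83 9C at offsets 2–5.
U+3F5B → 3-byte form E3 BD 9B at offsets 6–8.
Offset 8 falls in char 3's range; it's byte 3 of E3 BD 9B = 0x9B.

0x9B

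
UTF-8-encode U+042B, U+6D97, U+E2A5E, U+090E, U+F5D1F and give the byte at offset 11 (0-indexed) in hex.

U+042B → 2-byte form D0 AB at offsets 0–1.
U+6D97 → 3-byte form E6 B6 97 at offsets 2–4.
U+E2A5E → 4-byte form F3 A2 A9 9E at offsets 5–8.
U+090E → 3-byte form E0 A4 8E at offsets 9–11.
Offset 11 falls in char 4's range; it's byte 3 of E0 A4 8E = 0x8E.

0x8E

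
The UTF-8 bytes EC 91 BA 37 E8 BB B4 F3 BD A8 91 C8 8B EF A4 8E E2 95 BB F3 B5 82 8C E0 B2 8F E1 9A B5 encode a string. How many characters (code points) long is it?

Byte at offset 0: 0xEC = 11101100 → 3-byte char (#1). Advance 3.
Byte at offset 3: 0x37 = 00110111 → 1-byte char (#2). Advance 1.
Byte at offset 4: 0xE8 = 11101000 → 3-byte char (#3). Advance 3.
Byte at offset 7: 0xF3 = 11110011 → 4-byte char (#4). Advance 4.
Byte at offset 11: 0xC8 = 11001000 → 2-byte char (#5). Advance 2.
Byte at offset 13: 0xEF = 11101111 → 3-byte char (#6). Advance 3.
Byte at offset 16: 0xE2 = 11100010 → 3-byte char (#7). Advance 3.
Byte at offset 19: 0xF3 = 11110011 → 4-byte char (#8). Advance 4.
Byte at offset 23: 0xE0 = 11100000 → 3-byte char (#9). Advance 3.
Byte at offset 26: 0xE1 = 11100001 → 3-byte char (#10). Advance 3.
Reached end at offset 29 after 10 code points.

10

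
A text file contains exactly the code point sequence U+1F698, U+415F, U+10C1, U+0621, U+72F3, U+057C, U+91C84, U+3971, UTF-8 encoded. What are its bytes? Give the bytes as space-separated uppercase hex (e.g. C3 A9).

U+1F698: 4-byte form → F0 9F 9A 98.
U+415F: 3-byte form → E4 85 9F.
U+10C1: 3-byte form → E1 83 81.
U+0621: 2-byte form → D8 A1.
U+72F3: 3-byte form → E7 8B B3.
U+057C: 2-byte form → D5 BC.
U+91C84: 4-byte form → F2 91 B2 84.
U+3971: 3-byte form → E3 A5 B1.
Concatenated (24 bytes): F0 9F 9A 98 E4 85 9F E1 83 81 D8 A1 E7 8B B3 D5 BC F2 91 B2 84 E3 A5 B1.

F0 9F 9A 98 E4 85 9F E1 83 81 D8 A1 E7 8B B3 D5 BC F2 91 B2 84 E3 A5 B1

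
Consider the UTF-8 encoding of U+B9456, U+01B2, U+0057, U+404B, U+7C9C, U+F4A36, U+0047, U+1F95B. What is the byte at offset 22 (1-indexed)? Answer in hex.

1-indexed offset 22 is 0-indexed offset 21.
U+B9456 → 4-byte form F2 B9 91 96 at offsets 0–3.
U+01B2 → 2-byte form C6 B2 at offsets 4–5.
U+0057 → 1-byte form 57 at offsets 6–6.
U+404B → 3-byte form E4 81 8B at offsets 7–9.
U+7C9C → 3-byte form E7 B2 9C at offsets 10–12.
U+F4A36 → 4-byte form F3 B4 A8 B6 at offsets 13–16.
U+0047 → 1-byte form 47 at offsets 17–17.
U+1F95B → 4-byte form F0 9F A5 9B at offsets 18–21.
Offset 21 falls in char 8's range; it's byte 4 of F0 9F A5 9B = 0x9B.

0x9B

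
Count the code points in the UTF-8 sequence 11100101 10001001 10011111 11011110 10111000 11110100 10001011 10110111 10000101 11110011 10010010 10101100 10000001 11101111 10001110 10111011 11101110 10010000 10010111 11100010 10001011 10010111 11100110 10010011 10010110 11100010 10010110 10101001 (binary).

9

Byte at offset 0: 0xE5 = 11100101 → 3-byte char (#1). Advance 3.
Byte at offset 3: 0xDE = 11011110 → 2-byte char (#2). Advance 2.
Byte at offset 5: 0xF4 = 11110100 → 4-byte char (#3). Advance 4.
Byte at offset 9: 0xF3 = 11110011 → 4-byte char (#4). Advance 4.
Byte at offset 13: 0xEF = 11101111 → 3-byte char (#5). Advance 3.
Byte at offset 16: 0xEE = 11101110 → 3-byte char (#6). Advance 3.
Byte at offset 19: 0xE2 = 11100010 → 3-byte char (#7). Advance 3.
Byte at offset 22: 0xE6 = 11100110 → 3-byte char (#8). Advance 3.
Byte at offset 25: 0xE2 = 11100010 → 3-byte char (#9). Advance 3.
Reached end at offset 28 after 9 code points.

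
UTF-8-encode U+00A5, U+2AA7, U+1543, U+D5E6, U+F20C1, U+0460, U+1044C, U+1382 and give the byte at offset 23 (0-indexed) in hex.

U+00A5 → 2-byte form C2 A5 at offsets 0–1.
U+2AA7 → 3-byte form E2 AA A7 at offsets 2–4.
U+1543 → 3-byte form E1 95 83 at offsets 5–7.
U+D5E6 → 3-byte form ED 97 A6 at offsets 8–10.
U+F20C1 → 4-byte form F3 B2 83 81 at offsets 11–14.
U+0460 → 2-byte form D1 A0 at offsets 15–16.
U+1044C → 4-byte form F0 90 91 8C at offsets 17–20.
U+1382 → 3-byte form E1 8E 82 at offsets 21–23.
Offset 23 falls in char 8's range; it's byte 3 of E1 8E 82 = 0x82.

0x82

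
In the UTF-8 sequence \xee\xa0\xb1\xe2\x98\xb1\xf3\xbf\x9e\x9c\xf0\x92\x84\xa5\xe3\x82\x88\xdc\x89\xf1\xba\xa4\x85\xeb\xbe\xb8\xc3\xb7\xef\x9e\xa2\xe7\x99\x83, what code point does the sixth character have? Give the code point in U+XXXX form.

Offset 0: leading byte 0xEE = 11101110 → 3-byte char #1 = EE A0 B1.
Offset 3: leading byte 0xE2 = 11100010 → 3-byte char #2 = E2 98 B1.
Offset 6: leading byte 0xF3 = 11110011 → 4-byte char #3 = F3 BF 9E 9C.
Offset 10: leading byte 0xF0 = 11110000 → 4-byte char #4 = F0 92 84 A5.
Offset 14: leading byte 0xE3 = 11100011 → 3-byte char #5 = E3 82 88.
Offset 17: leading byte 0xDC = 11011100 → 2-byte char #6 = DC 89.
Leading byte 0xDC = 11011100 matches 110xxxxx → 2-byte sequence.
Byte 1: 0xDC = 11011100, payload 11100 (5 bits).
Byte 2: 0x89 = 10001001 (10xxxxxx ✓), payload 001001.
Concatenate: 11100001001 = 0x709 (11 bits → U+0709).

U+0709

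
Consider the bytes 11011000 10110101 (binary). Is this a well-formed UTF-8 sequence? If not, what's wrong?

Leading byte 0xD8 = 11011000 → 2-byte form.
Continuation bytes 0xB5=10110101 all match 10xxxxxx.
Decoded value 0x635 is ≥ 0x80 (shortest form) and not a surrogate.

valid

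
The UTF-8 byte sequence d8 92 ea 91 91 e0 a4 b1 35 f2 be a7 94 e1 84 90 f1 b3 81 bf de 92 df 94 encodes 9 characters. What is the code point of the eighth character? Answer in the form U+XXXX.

Offset 0: leading byte 0xD8 = 11011000 → 2-byte char #1 = D8 92.
Offset 2: leading byte 0xEA = 11101010 → 3-byte char #2 = EA 91 91.
Offset 5: leading byte 0xE0 = 11100000 → 3-byte char #3 = E0 A4 B1.
Offset 8: leading byte 0x35 = 00110101 → 1-byte char #4 = 35.
Offset 9: leading byte 0xF2 = 11110010 → 4-byte char #5 = F2 BE A7 94.
Offset 13: leading byte 0xE1 = 11100001 → 3-byte char #6 = E1 84 90.
Offset 16: leading byte 0xF1 = 11110001 → 4-byte char #7 = F1 B3 81 BF.
Offset 20: leading byte 0xDE = 11011110 → 2-byte char #8 = DE 92.
Leading byte 0xDE = 11011110 matches 110xxxxx → 2-byte sequence.
Byte 1: 0xDE = 11011110, payload 11110 (5 bits).
Byte 2: 0x92 = 10010010 (10xxxxxx ✓), payload 010010.
Concatenate: 11110010010 = 0x792 (11 bits → U+0792).

U+0792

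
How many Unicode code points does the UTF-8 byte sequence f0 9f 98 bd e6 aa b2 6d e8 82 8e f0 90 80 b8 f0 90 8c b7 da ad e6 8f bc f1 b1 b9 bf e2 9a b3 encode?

10

Byte at offset 0: 0xF0 = 11110000 → 4-byte char (#1). Advance 4.
Byte at offset 4: 0xE6 = 11100110 → 3-byte char (#2). Advance 3.
Byte at offset 7: 0x6D = 01101101 → 1-byte char (#3). Advance 1.
Byte at offset 8: 0xE8 = 11101000 → 3-byte char (#4). Advance 3.
Byte at offset 11: 0xF0 = 11110000 → 4-byte char (#5). Advance 4.
Byte at offset 15: 0xF0 = 11110000 → 4-byte char (#6). Advance 4.
Byte at offset 19: 0xDA = 11011010 → 2-byte char (#7). Advance 2.
Byte at offset 21: 0xE6 = 11100110 → 3-byte char (#8). Advance 3.
Byte at offset 24: 0xF1 = 11110001 → 4-byte char (#9). Advance 4.
Byte at offset 28: 0xE2 = 11100010 → 3-byte char (#10). Advance 3.
Reached end at offset 31 after 10 code points.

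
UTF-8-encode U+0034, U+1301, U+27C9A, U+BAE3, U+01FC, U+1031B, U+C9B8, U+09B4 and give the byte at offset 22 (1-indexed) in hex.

1-indexed offset 22 is 0-indexed offset 21.
U+0034 → 1-byte form 34 at offsets 0–0.
U+1301 → 3-byte form E1 8C 81 at offsets 1–3.
U+27C9A → 4-byte form F0 A7 B2 9A at offsets 4–7.
U+BAE3 → 3-byte form EB AB A3 at offsets 8–10.
U+01FC → 2-byte form C7 BC at offsets 11–12.
U+1031B → 4-byte form F0 90 8C 9B at offsets 13–16.
U+C9B8 → 3-byte form EC A6 B8 at offsets 17–19.
U+09B4 → 3-byte form E0 A6 B4 at offsets 20–22.
Offset 21 falls in char 8's range; it's byte 2 of E0 A6 B4 = 0xA6.

0xA6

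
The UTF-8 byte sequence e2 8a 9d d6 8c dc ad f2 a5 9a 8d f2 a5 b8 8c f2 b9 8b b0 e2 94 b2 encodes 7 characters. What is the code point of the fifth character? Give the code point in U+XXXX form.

U+A5E0C

Offset 0: leading byte 0xE2 = 11100010 → 3-byte char #1 = E2 8A 9D.
Offset 3: leading byte 0xD6 = 11010110 → 2-byte char #2 = D6 8C.
Offset 5: leading byte 0xDC = 11011100 → 2-byte char #3 = DC AD.
Offset 7: leading byte 0xF2 = 11110010 → 4-byte char #4 = F2 A5 9A 8D.
Offset 11: leading byte 0xF2 = 11110010 → 4-byte char #5 = F2 A5 B8 8C.
Leading byte 0xF2 = 11110010 matches 11110xxx → 4-byte sequence.
Byte 1: 0xF2 = 11110010, payload 010 (3 bits).
Byte 2: 0xA5 = 10100101 (10xxxxxx ✓), payload 100101.
Byte 3: 0xB8 = 10111000 (10xxxxxx ✓), payload 111000.
Byte 4: 0x8C = 10001100 (10xxxxxx ✓), payload 001100.
Concatenate: 010100101111000001100 = 0xA5E0C (21 bits → U+A5E0C).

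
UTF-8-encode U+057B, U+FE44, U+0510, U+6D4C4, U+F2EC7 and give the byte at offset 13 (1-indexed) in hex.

1-indexed offset 13 is 0-indexed offset 12.
U+057B → 2-byte form D5 BB at offsets 0–1.
U+FE44 → 3-byte form EF B9 84 at offsets 2–4.
U+0510 → 2-byte form D4 90 at offsets 5–6.
U+6D4C4 → 4-byte form F1 AD 93 84 at offsets 7–10.
U+F2EC7 → 4-byte form F3 B2 BB 87 at offsets 11–14.
Offset 12 falls in char 5's range; it's byte 2 of F3 B2 BB 87 = 0xB2.

0xB2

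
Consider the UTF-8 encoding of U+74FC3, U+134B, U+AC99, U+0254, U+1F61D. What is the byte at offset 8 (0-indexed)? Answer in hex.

U+74FC3 → 4-byte form F1 B4 BF 83 at offsets 0–3.
U+134B → 3-byte form E1 8D 8B at offsets 4–6.
U+AC99 → 3-byte form EA B2 99 at offsets 7–9.
Offset 8 falls in char 3's range; it's byte 2 of EA B2 99 = 0xB2.

0xB2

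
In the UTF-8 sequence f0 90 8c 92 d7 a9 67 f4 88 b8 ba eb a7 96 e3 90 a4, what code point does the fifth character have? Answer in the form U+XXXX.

Offset 0: leading byte 0xF0 = 11110000 → 4-byte char #1 = F0 90 8C 92.
Offset 4: leading byte 0xD7 = 11010111 → 2-byte char #2 = D7 A9.
Offset 6: leading byte 0x67 = 01100111 → 1-byte char #3 = 67.
Offset 7: leading byte 0xF4 = 11110100 → 4-byte char #4 = F4 88 B8 BA.
Offset 11: leading byte 0xEB = 11101011 → 3-byte char #5 = EB A7 96.
Leading byte 0xEB = 11101011 matches 1110xxxx → 3-byte sequence.
Byte 1: 0xEB = 11101011, payload 1011 (4 bits).
Byte 2: 0xA7 = 10100111 (10xxxxxx ✓), payload 100111.
Byte 3: 0x96 = 10010110 (10xxxxxx ✓), payload 010110.
Concatenate: 1011100111010110 = 0xB9D6 (16 bits → U+B9D6).

U+B9D6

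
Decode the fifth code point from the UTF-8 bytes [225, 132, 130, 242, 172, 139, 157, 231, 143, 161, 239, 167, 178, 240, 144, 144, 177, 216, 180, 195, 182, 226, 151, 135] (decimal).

U+10431

Offset 0: leading byte 0xE1 = 11100001 → 3-byte char #1 = E1 84 82.
Offset 3: leading byte 0xF2 = 11110010 → 4-byte char #2 = F2 AC 8B 9D.
Offset 7: leading byte 0xE7 = 11100111 → 3-byte char #3 = E7 8F A1.
Offset 10: leading byte 0xEF = 11101111 → 3-byte char #4 = EF A7 B2.
Offset 13: leading byte 0xF0 = 11110000 → 4-byte char #5 = F0 90 90 B1.
Leading byte 0xF0 = 11110000 matches 11110xxx → 4-byte sequence.
Byte 1: 0xF0 = 11110000, payload 000 (3 bits).
Byte 2: 0x90 = 10010000 (10xxxxxx ✓), payload 010000.
Byte 3: 0x90 = 10010000 (10xxxxxx ✓), payload 010000.
Byte 4: 0xB1 = 10110001 (10xxxxxx ✓), payload 110001.
Concatenate: 000010000010000110001 = 0x10431 (21 bits → U+10431).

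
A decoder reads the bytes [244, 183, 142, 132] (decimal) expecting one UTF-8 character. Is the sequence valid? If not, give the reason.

invalid (encodes a value above U+10FFFF)

Leading byte 0xF4 = 11110100 → 4-byte form.
Payload = 0x137384, which exceeds U+10FFFF, the maximum Unicode code point. (Leading bytes F5–FF, or F4 followed by ≥ 0x90, are invalid.)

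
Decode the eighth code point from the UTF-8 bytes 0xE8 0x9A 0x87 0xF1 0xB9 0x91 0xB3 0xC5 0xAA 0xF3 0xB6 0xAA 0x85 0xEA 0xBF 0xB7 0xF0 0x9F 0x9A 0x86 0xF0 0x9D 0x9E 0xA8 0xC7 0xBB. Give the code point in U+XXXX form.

Offset 0: leading byte 0xE8 = 11101000 → 3-byte char #1 = E8 9A 87.
Offset 3: leading byte 0xF1 = 11110001 → 4-byte char #2 = F1 B9 91 B3.
Offset 7: leading byte 0xC5 = 11000101 → 2-byte char #3 = C5 AA.
Offset 9: leading byte 0xF3 = 11110011 → 4-byte char #4 = F3 B6 AA 85.
Offset 13: leading byte 0xEA = 11101010 → 3-byte char #5 = EA BF B7.
Offset 16: leading byte 0xF0 = 11110000 → 4-byte char #6 = F0 9F 9A 86.
Offset 20: leading byte 0xF0 = 11110000 → 4-byte char #7 = F0 9D 9E A8.
Offset 24: leading byte 0xC7 = 11000111 → 2-byte char #8 = C7 BB.
Leading byte 0xC7 = 11000111 matches 110xxxxx → 2-byte sequence.
Byte 1: 0xC7 = 11000111, payload 00111 (5 bits).
Byte 2: 0xBB = 10111011 (10xxxxxx ✓), payload 111011.
Concatenate: 00111111011 = 0x1FB (11 bits → U+01FB).

U+01FB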